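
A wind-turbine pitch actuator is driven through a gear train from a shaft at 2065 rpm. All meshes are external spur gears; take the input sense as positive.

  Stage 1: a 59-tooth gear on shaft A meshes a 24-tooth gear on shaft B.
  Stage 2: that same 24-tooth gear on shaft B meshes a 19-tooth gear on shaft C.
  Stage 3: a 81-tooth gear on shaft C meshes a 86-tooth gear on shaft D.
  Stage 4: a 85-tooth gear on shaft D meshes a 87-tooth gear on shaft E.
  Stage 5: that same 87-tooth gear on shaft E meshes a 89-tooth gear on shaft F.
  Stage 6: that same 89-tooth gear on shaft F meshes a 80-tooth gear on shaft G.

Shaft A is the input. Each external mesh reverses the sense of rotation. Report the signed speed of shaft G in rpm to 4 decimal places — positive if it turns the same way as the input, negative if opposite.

+6417.0286 rpm (same as input, |ω| = 6417.0286 rpm)

Stage 1 [59T→24T]: ω = 2065.0000×59/24 = 5076.4583 rpm, dir flips to −; running = −5076.4583
Stage 2 [24T→19T]: ω = 5076.4583×24/19 = 6412.3684 rpm, dir flips to +; running = +6412.3684
Stage 3 [81T→86T]: ω = 6412.3684×81/86 = 6039.5563 rpm, dir flips to −; running = −6039.5563
Stage 4 [85T→87T]: ω = 6039.5563×85/87 = 5900.7159 rpm, dir flips to +; running = +5900.7159
Stage 5 [87T→89T]: ω = 5900.7159×87/89 = 5768.1156 rpm, dir flips to −; running = −5768.1156
Stage 6 [89T→80T]: ω = 5768.1156×89/80 = 6417.0286 rpm, dir flips to +; running = +6417.0286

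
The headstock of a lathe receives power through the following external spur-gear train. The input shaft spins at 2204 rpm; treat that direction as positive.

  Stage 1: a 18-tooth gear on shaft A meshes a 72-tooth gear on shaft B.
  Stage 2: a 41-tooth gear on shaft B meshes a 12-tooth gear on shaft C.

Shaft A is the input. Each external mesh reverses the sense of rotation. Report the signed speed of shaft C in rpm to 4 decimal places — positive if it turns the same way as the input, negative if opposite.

Stage 1 [18T→72T]: ω = 2204.0000×18/72 = 551.0000 rpm, dir flips to −; running = −551.0000
Stage 2 [41T→12T]: ω = 551.0000×41/12 = 1882.5833 rpm, dir flips to +; running = +1882.5833

+1882.5833 rpm (same as input, |ω| = 1882.5833 rpm)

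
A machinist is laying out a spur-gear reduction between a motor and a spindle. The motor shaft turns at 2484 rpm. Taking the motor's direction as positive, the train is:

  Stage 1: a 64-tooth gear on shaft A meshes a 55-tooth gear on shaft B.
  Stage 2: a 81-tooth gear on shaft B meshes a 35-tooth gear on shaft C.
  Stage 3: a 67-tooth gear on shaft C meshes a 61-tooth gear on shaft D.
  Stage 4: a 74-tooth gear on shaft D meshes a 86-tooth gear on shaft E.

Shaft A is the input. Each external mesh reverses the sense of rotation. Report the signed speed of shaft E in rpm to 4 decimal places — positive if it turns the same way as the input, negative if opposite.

Stage 1 [64T→55T]: ω = 2484.0000×64/55 = 2890.4727 rpm, dir flips to −; running = −2890.4727
Stage 2 [81T→35T]: ω = 2890.4727×81/35 = 6689.3797 rpm, dir flips to +; running = +6689.3797
Stage 3 [67T→61T]: ω = 6689.3797×67/61 = 7347.3515 rpm, dir flips to −; running = −7347.3515
Stage 4 [74T→86T]: ω = 7347.3515×74/86 = 6322.1397 rpm, dir flips to +; running = +6322.1397

+6322.1397 rpm (same as input, |ω| = 6322.1397 rpm)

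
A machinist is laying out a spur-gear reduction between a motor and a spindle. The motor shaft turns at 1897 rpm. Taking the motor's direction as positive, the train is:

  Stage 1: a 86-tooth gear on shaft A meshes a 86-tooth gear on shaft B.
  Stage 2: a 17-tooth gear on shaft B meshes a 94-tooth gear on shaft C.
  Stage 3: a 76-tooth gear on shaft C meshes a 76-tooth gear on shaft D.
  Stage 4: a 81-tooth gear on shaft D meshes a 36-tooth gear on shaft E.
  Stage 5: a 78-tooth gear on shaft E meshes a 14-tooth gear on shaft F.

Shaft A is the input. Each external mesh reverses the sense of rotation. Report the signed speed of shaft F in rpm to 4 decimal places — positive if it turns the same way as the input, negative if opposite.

-4300.6835 rpm (opposite to input, |ω| = 4300.6835 rpm)

Stage 1 [86T→86T]: ω = 1897.0000×86/86 = 1897.0000 rpm, dir flips to −; running = −1897.0000
Stage 2 [17T→94T]: ω = 1897.0000×17/94 = 343.0745 rpm, dir flips to +; running = +343.0745
Stage 3 [76T→76T]: ω = 343.0745×76/76 = 343.0745 rpm, dir flips to −; running = −343.0745
Stage 4 [81T→36T]: ω = 343.0745×81/36 = 771.9176 rpm, dir flips to +; running = +771.9176
Stage 5 [78T→14T]: ω = 771.9176×78/14 = 4300.6835 rpm, dir flips to −; running = −4300.6835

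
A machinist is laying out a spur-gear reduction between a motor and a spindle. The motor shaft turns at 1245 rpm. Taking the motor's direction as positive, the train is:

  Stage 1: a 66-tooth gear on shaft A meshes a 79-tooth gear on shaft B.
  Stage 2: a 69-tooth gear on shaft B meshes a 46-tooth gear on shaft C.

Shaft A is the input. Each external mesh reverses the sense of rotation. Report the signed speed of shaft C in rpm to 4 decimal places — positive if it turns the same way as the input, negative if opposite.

Stage 1 [66T→79T]: ω = 1245.0000×66/79 = 1040.1266 rpm, dir flips to −; running = −1040.1266
Stage 2 [69T→46T]: ω = 1040.1266×69/46 = 1560.1899 rpm, dir flips to +; running = +1560.1899

+1560.1899 rpm (same as input, |ω| = 1560.1899 rpm)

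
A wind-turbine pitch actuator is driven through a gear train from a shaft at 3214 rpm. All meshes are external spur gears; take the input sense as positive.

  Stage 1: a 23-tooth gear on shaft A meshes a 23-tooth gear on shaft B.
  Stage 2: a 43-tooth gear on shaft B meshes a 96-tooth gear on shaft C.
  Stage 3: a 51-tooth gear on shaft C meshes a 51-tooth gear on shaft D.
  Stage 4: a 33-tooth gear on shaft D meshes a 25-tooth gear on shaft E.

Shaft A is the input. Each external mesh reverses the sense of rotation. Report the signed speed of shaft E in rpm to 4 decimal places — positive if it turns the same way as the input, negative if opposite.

+1900.2775 rpm (same as input, |ω| = 1900.2775 rpm)

Stage 1 [23T→23T]: ω = 3214.0000×23/23 = 3214.0000 rpm, dir flips to −; running = −3214.0000
Stage 2 [43T→96T]: ω = 3214.0000×43/96 = 1439.6042 rpm, dir flips to +; running = +1439.6042
Stage 3 [51T→51T]: ω = 1439.6042×51/51 = 1439.6042 rpm, dir flips to −; running = −1439.6042
Stage 4 [33T→25T]: ω = 1439.6042×33/25 = 1900.2775 rpm, dir flips to +; running = +1900.2775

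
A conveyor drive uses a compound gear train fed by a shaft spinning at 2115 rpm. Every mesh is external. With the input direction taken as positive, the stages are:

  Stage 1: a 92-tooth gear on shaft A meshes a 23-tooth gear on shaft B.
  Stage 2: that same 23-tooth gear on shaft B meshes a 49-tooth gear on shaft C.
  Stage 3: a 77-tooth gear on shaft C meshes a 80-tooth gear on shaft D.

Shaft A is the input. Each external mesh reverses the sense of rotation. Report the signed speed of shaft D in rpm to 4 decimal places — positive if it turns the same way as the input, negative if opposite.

-3822.1071 rpm (opposite to input, |ω| = 3822.1071 rpm)

Stage 1 [92T→23T]: ω = 2115.0000×92/23 = 8460.0000 rpm, dir flips to −; running = −8460.0000
Stage 2 [23T→49T]: ω = 8460.0000×23/49 = 3971.0204 rpm, dir flips to +; running = +3971.0204
Stage 3 [77T→80T]: ω = 3971.0204×77/80 = 3822.1071 rpm, dir flips to −; running = −3822.1071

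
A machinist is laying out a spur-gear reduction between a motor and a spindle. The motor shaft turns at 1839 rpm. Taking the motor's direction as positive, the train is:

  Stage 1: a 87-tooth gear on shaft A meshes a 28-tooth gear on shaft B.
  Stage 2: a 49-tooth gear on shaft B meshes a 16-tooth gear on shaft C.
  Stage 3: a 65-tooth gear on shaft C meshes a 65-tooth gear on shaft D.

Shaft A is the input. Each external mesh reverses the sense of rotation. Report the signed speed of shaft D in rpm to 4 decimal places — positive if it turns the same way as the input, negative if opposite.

-17499.2344 rpm (opposite to input, |ω| = 17499.2344 rpm)

Stage 1 [87T→28T]: ω = 1839.0000×87/28 = 5714.0357 rpm, dir flips to −; running = −5714.0357
Stage 2 [49T→16T]: ω = 5714.0357×49/16 = 17499.2344 rpm, dir flips to +; running = +17499.2344
Stage 3 [65T→65T]: ω = 17499.2344×65/65 = 17499.2344 rpm, dir flips to −; running = −17499.2344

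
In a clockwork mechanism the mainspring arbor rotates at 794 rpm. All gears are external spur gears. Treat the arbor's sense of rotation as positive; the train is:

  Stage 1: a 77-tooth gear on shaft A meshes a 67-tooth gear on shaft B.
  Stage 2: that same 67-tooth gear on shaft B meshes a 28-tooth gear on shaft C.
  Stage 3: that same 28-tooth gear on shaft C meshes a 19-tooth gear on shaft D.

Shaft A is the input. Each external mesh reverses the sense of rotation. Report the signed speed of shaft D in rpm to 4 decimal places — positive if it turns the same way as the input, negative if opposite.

-3217.7895 rpm (opposite to input, |ω| = 3217.7895 rpm)

Stage 1 [77T→67T]: ω = 794.0000×77/67 = 912.5075 rpm, dir flips to −; running = −912.5075
Stage 2 [67T→28T]: ω = 912.5075×67/28 = 2183.5000 rpm, dir flips to +; running = +2183.5000
Stage 3 [28T→19T]: ω = 2183.5000×28/19 = 3217.7895 rpm, dir flips to −; running = −3217.7895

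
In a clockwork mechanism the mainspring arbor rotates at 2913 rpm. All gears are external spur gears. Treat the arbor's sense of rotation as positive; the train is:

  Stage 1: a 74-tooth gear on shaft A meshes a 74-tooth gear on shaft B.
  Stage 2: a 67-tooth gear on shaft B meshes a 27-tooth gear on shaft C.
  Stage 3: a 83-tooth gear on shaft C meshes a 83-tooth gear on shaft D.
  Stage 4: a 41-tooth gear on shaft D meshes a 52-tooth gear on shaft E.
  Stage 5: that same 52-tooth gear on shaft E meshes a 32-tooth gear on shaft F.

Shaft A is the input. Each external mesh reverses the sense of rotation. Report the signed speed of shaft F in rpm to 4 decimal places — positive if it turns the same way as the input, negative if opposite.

Stage 1 [74T→74T]: ω = 2913.0000×74/74 = 2913.0000 rpm, dir flips to −; running = −2913.0000
Stage 2 [67T→27T]: ω = 2913.0000×67/27 = 7228.5556 rpm, dir flips to +; running = +7228.5556
Stage 3 [83T→83T]: ω = 7228.5556×83/83 = 7228.5556 rpm, dir flips to −; running = −7228.5556
Stage 4 [41T→52T]: ω = 7228.5556×41/52 = 5699.4380 rpm, dir flips to +; running = +5699.4380
Stage 5 [52T→32T]: ω = 5699.4380×52/32 = 9261.5868 rpm, dir flips to −; running = −9261.5868

-9261.5868 rpm (opposite to input, |ω| = 9261.5868 rpm)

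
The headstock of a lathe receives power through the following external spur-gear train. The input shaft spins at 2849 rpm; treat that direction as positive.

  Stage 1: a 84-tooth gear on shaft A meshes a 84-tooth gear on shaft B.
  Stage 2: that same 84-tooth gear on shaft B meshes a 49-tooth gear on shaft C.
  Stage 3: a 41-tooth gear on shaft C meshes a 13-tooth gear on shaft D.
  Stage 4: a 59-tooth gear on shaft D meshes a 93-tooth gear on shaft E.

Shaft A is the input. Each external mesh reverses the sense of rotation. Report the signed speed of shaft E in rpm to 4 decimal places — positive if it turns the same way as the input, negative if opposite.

Stage 1 [84T→84T]: ω = 2849.0000×84/84 = 2849.0000 rpm, dir flips to −; running = −2849.0000
Stage 2 [84T→49T]: ω = 2849.0000×84/49 = 4884.0000 rpm, dir flips to +; running = +4884.0000
Stage 3 [41T→13T]: ω = 4884.0000×41/13 = 15403.3846 rpm, dir flips to −; running = −15403.3846
Stage 4 [59T→93T]: ω = 15403.3846×59/93 = 9772.0397 rpm, dir flips to +; running = +9772.0397

+9772.0397 rpm (same as input, |ω| = 9772.0397 rpm)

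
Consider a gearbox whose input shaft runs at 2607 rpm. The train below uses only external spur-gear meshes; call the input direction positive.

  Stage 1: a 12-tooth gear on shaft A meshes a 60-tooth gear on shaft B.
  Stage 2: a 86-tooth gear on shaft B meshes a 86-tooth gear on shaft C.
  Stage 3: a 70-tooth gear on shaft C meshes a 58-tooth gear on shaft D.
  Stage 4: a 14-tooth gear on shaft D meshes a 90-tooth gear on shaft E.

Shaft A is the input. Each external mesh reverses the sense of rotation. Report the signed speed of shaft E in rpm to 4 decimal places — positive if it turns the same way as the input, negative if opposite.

+97.8874 rpm (same as input, |ω| = 97.8874 rpm)

Stage 1 [12T→60T]: ω = 2607.0000×12/60 = 521.4000 rpm, dir flips to −; running = −521.4000
Stage 2 [86T→86T]: ω = 521.4000×86/86 = 521.4000 rpm, dir flips to +; running = +521.4000
Stage 3 [70T→58T]: ω = 521.4000×70/58 = 629.2759 rpm, dir flips to −; running = −629.2759
Stage 4 [14T→90T]: ω = 629.2759×14/90 = 97.8874 rpm, dir flips to +; running = +97.8874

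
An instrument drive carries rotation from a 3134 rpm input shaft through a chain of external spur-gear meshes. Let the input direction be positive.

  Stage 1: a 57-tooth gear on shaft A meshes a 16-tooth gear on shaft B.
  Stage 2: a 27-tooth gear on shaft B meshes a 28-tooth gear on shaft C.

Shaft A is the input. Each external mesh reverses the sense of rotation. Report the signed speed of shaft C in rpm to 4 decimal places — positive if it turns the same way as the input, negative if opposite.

+10766.1295 rpm (same as input, |ω| = 10766.1295 rpm)

Stage 1 [57T→16T]: ω = 3134.0000×57/16 = 11164.8750 rpm, dir flips to −; running = −11164.8750
Stage 2 [27T→28T]: ω = 11164.8750×27/28 = 10766.1295 rpm, dir flips to +; running = +10766.1295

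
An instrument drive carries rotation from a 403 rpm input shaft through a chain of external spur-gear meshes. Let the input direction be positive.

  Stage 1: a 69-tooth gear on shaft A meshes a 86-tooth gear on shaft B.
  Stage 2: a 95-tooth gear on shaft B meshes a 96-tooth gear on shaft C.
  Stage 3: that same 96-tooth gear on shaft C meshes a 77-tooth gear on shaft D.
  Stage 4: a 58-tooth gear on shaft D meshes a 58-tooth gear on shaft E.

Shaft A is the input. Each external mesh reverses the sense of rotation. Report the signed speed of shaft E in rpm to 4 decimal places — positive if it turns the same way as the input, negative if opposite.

Stage 1 [69T→86T]: ω = 403.0000×69/86 = 323.3372 rpm, dir flips to −; running = −323.3372
Stage 2 [95T→96T]: ω = 323.3372×95/96 = 319.9691 rpm, dir flips to +; running = +319.9691
Stage 3 [96T→77T]: ω = 319.9691×96/77 = 398.9225 rpm, dir flips to −; running = −398.9225
Stage 4 [58T→58T]: ω = 398.9225×58/58 = 398.9225 rpm, dir flips to +; running = +398.9225

+398.9225 rpm (same as input, |ω| = 398.9225 rpm)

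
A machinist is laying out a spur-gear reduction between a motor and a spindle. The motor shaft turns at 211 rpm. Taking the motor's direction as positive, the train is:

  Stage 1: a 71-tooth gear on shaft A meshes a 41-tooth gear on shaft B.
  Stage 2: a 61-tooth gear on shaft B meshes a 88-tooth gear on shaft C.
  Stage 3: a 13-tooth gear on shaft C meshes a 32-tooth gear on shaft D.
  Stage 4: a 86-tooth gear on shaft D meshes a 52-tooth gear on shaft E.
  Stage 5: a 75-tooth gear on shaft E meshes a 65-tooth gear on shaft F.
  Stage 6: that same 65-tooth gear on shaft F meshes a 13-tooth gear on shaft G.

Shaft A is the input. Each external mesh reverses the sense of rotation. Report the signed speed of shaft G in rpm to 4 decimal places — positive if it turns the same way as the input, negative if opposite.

Stage 1 [71T→41T]: ω = 211.0000×71/41 = 365.3902 rpm, dir flips to −; running = −365.3902
Stage 2 [61T→88T]: ω = 365.3902×61/88 = 253.2819 rpm, dir flips to +; running = +253.2819
Stage 3 [13T→32T]: ω = 253.2819×13/32 = 102.8958 rpm, dir flips to −; running = −102.8958
Stage 4 [86T→52T]: ω = 102.8958×86/52 = 170.1738 rpm, dir flips to +; running = +170.1738
Stage 5 [75T→65T]: ω = 170.1738×75/65 = 196.3543 rpm, dir flips to −; running = −196.3543
Stage 6 [65T→13T]: ω = 196.3543×65/13 = 981.7717 rpm, dir flips to +; running = +981.7717

+981.7717 rpm (same as input, |ω| = 981.7717 rpm)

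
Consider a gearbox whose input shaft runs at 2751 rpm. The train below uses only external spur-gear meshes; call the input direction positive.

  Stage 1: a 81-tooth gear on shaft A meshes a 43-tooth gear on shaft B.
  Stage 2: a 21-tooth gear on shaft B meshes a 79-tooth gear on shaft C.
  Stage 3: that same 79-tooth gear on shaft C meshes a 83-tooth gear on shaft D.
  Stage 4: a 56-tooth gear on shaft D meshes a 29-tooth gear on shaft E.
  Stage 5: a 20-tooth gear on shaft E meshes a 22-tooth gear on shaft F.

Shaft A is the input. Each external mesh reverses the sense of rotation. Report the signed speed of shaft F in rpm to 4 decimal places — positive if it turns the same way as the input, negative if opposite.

-2301.6840 rpm (opposite to input, |ω| = 2301.6840 rpm)

Stage 1 [81T→43T]: ω = 2751.0000×81/43 = 5182.1163 rpm, dir flips to −; running = −5182.1163
Stage 2 [21T→79T]: ω = 5182.1163×21/79 = 1377.5246 rpm, dir flips to +; running = +1377.5246
Stage 3 [79T→83T]: ω = 1377.5246×79/83 = 1311.1379 rpm, dir flips to −; running = −1311.1379
Stage 4 [56T→29T]: ω = 1311.1379×56/29 = 2531.8524 rpm, dir flips to +; running = +2531.8524
Stage 5 [20T→22T]: ω = 2531.8524×20/22 = 2301.6840 rpm, dir flips to −; running = −2301.6840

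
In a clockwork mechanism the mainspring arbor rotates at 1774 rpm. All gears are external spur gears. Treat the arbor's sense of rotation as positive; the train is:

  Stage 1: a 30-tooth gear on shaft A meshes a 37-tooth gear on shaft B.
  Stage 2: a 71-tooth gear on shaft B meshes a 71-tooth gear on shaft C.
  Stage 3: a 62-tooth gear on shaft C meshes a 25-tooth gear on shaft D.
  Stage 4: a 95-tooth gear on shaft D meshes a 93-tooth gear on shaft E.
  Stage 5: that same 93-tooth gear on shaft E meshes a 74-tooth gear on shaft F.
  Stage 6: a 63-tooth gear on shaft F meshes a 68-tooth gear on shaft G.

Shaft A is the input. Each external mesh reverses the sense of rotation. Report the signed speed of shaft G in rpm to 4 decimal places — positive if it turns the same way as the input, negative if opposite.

+4242.7589 rpm (same as input, |ω| = 4242.7589 rpm)

Stage 1 [30T→37T]: ω = 1774.0000×30/37 = 1438.3784 rpm, dir flips to −; running = −1438.3784
Stage 2 [71T→71T]: ω = 1438.3784×71/71 = 1438.3784 rpm, dir flips to +; running = +1438.3784
Stage 3 [62T→25T]: ω = 1438.3784×62/25 = 3567.1784 rpm, dir flips to −; running = −3567.1784
Stage 4 [95T→93T]: ω = 3567.1784×95/93 = 3643.8919 rpm, dir flips to +; running = +3643.8919
Stage 5 [93T→74T]: ω = 3643.8919×93/74 = 4579.4858 rpm, dir flips to −; running = −4579.4858
Stage 6 [63T→68T]: ω = 4579.4858×63/68 = 4242.7589 rpm, dir flips to +; running = +4242.7589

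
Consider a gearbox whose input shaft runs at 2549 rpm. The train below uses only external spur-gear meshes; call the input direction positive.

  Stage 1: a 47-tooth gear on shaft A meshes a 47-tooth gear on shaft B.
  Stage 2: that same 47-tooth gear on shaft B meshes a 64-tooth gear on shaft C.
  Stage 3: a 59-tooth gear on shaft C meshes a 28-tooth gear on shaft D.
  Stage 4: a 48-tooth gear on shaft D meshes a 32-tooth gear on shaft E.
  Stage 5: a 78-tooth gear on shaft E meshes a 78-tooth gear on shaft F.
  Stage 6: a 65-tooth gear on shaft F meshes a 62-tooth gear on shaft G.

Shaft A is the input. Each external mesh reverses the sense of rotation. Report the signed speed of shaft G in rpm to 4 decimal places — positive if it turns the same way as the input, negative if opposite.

+6202.8978 rpm (same as input, |ω| = 6202.8978 rpm)

Stage 1 [47T→47T]: ω = 2549.0000×47/47 = 2549.0000 rpm, dir flips to −; running = −2549.0000
Stage 2 [47T→64T]: ω = 2549.0000×47/64 = 1871.9219 rpm, dir flips to +; running = +1871.9219
Stage 3 [59T→28T]: ω = 1871.9219×59/28 = 3944.4068 rpm, dir flips to −; running = −3944.4068
Stage 4 [48T→32T]: ω = 3944.4068×48/32 = 5916.6102 rpm, dir flips to +; running = +5916.6102
Stage 5 [78T→78T]: ω = 5916.6102×78/78 = 5916.6102 rpm, dir flips to −; running = −5916.6102
Stage 6 [65T→62T]: ω = 5916.6102×65/62 = 6202.8978 rpm, dir flips to +; running = +6202.8978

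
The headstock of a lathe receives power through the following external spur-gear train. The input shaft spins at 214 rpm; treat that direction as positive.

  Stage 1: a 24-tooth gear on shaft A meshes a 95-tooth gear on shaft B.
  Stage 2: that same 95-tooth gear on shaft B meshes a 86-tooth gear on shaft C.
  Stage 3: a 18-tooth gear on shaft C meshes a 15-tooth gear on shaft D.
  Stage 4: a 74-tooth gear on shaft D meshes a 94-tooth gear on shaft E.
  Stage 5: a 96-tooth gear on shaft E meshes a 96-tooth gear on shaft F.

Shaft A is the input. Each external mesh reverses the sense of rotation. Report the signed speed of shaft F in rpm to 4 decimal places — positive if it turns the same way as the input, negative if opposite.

Stage 1 [24T→95T]: ω = 214.0000×24/95 = 54.0632 rpm, dir flips to −; running = −54.0632
Stage 2 [95T→86T]: ω = 54.0632×95/86 = 59.7209 rpm, dir flips to +; running = +59.7209
Stage 3 [18T→15T]: ω = 59.7209×18/15 = 71.6651 rpm, dir flips to −; running = −71.6651
Stage 4 [74T→94T]: ω = 71.6651×74/94 = 56.4172 rpm, dir flips to +; running = +56.4172
Stage 5 [96T→96T]: ω = 56.4172×96/96 = 56.4172 rpm, dir flips to −; running = −56.4172

-56.4172 rpm (opposite to input, |ω| = 56.4172 rpm)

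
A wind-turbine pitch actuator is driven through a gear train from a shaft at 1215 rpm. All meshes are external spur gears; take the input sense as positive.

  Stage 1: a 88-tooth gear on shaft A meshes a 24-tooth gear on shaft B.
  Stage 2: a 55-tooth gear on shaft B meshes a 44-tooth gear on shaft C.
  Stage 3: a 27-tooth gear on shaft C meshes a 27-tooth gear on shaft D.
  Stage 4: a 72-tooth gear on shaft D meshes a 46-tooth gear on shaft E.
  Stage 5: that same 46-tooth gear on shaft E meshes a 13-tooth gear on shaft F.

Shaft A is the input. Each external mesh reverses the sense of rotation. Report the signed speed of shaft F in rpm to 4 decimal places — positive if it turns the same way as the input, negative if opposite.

Stage 1 [88T→24T]: ω = 1215.0000×88/24 = 4455.0000 rpm, dir flips to −; running = −4455.0000
Stage 2 [55T→44T]: ω = 4455.0000×55/44 = 5568.7500 rpm, dir flips to +; running = +5568.7500
Stage 3 [27T→27T]: ω = 5568.7500×27/27 = 5568.7500 rpm, dir flips to −; running = −5568.7500
Stage 4 [72T→46T]: ω = 5568.7500×72/46 = 8716.3043 rpm, dir flips to +; running = +8716.3043
Stage 5 [46T→13T]: ω = 8716.3043×46/13 = 30842.3077 rpm, dir flips to −; running = −30842.3077

-30842.3077 rpm (opposite to input, |ω| = 30842.3077 rpm)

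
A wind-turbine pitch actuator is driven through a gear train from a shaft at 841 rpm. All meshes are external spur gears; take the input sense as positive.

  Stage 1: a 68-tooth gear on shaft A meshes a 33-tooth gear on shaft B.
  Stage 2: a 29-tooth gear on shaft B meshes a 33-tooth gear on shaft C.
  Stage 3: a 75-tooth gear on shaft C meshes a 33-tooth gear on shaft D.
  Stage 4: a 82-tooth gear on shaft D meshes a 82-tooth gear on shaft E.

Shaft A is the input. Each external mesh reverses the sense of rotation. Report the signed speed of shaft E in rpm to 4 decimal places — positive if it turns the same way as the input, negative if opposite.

Stage 1 [68T→33T]: ω = 841.0000×68/33 = 1732.9697 rpm, dir flips to −; running = −1732.9697
Stage 2 [29T→33T]: ω = 1732.9697×29/33 = 1522.9128 rpm, dir flips to +; running = +1522.9128
Stage 3 [75T→33T]: ω = 1522.9128×75/33 = 3461.1654 rpm, dir flips to −; running = −3461.1654
Stage 4 [82T→82T]: ω = 3461.1654×82/82 = 3461.1654 rpm, dir flips to +; running = +3461.1654

+3461.1654 rpm (same as input, |ω| = 3461.1654 rpm)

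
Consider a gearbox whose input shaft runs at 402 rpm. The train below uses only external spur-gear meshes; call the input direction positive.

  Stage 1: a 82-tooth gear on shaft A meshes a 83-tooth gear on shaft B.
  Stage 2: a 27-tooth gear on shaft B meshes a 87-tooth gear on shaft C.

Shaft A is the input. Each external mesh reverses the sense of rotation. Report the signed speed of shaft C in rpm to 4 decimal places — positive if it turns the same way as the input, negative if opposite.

Stage 1 [82T→83T]: ω = 402.0000×82/83 = 397.1566 rpm, dir flips to −; running = −397.1566
Stage 2 [27T→87T]: ω = 397.1566×27/87 = 123.2555 rpm, dir flips to +; running = +123.2555

+123.2555 rpm (same as input, |ω| = 123.2555 rpm)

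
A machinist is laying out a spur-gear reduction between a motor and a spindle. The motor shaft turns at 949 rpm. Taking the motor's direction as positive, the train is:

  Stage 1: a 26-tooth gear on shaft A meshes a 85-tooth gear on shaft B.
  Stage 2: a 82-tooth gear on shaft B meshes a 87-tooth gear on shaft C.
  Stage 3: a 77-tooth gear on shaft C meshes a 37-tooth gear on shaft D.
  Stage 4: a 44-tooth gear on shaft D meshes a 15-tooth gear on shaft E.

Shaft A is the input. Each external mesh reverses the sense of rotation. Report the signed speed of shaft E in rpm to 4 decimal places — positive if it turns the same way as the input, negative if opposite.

+1670.1891 rpm (same as input, |ω| = 1670.1891 rpm)

Stage 1 [26T→85T]: ω = 949.0000×26/85 = 290.2824 rpm, dir flips to −; running = −290.2824
Stage 2 [82T→87T]: ω = 290.2824×82/87 = 273.5995 rpm, dir flips to +; running = +273.5995
Stage 3 [77T→37T]: ω = 273.5995×77/37 = 569.3827 rpm, dir flips to −; running = −569.3827
Stage 4 [44T→15T]: ω = 569.3827×44/15 = 1670.1891 rpm, dir flips to +; running = +1670.1891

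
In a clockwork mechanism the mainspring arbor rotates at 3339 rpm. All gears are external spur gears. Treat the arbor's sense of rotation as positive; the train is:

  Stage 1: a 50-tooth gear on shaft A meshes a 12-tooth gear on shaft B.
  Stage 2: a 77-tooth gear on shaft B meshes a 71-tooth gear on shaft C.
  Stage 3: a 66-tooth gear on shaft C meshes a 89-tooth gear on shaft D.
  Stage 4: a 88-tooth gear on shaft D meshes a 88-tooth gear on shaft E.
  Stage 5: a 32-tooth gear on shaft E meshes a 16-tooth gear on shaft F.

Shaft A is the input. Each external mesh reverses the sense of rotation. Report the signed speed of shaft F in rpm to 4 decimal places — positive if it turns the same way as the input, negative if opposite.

-22378.0108 rpm (opposite to input, |ω| = 22378.0108 rpm)

Stage 1 [50T→12T]: ω = 3339.0000×50/12 = 13912.5000 rpm, dir flips to −; running = −13912.5000
Stage 2 [77T→71T]: ω = 13912.5000×77/71 = 15088.2042 rpm, dir flips to +; running = +15088.2042
Stage 3 [66T→89T]: ω = 15088.2042×66/89 = 11189.0054 rpm, dir flips to −; running = −11189.0054
Stage 4 [88T→88T]: ω = 11189.0054×88/88 = 11189.0054 rpm, dir flips to +; running = +11189.0054
Stage 5 [32T→16T]: ω = 11189.0054×32/16 = 22378.0108 rpm, dir flips to −; running = −22378.0108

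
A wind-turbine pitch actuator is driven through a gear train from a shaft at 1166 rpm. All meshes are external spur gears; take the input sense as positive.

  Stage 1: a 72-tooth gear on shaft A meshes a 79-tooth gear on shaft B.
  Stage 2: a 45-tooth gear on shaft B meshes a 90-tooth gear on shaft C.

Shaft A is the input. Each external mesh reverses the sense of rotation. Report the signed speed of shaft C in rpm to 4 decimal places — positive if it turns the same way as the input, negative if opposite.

+531.3418 rpm (same as input, |ω| = 531.3418 rpm)

Stage 1 [72T→79T]: ω = 1166.0000×72/79 = 1062.6835 rpm, dir flips to −; running = −1062.6835
Stage 2 [45T→90T]: ω = 1062.6835×45/90 = 531.3418 rpm, dir flips to +; running = +531.3418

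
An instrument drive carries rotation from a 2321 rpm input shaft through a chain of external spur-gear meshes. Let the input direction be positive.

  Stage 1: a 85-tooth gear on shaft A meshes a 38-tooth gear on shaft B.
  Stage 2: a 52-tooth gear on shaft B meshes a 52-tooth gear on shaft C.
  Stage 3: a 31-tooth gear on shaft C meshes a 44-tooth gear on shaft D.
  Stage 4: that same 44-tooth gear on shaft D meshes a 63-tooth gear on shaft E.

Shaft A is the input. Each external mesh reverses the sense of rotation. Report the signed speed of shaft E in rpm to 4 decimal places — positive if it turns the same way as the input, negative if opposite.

+2554.6512 rpm (same as input, |ω| = 2554.6512 rpm)

Stage 1 [85T→38T]: ω = 2321.0000×85/38 = 5191.7105 rpm, dir flips to −; running = −5191.7105
Stage 2 [52T→52T]: ω = 5191.7105×52/52 = 5191.7105 rpm, dir flips to +; running = +5191.7105
Stage 3 [31T→44T]: ω = 5191.7105×31/44 = 3657.7961 rpm, dir flips to −; running = −3657.7961
Stage 4 [44T→63T]: ω = 3657.7961×44/63 = 2554.6512 rpm, dir flips to +; running = +2554.6512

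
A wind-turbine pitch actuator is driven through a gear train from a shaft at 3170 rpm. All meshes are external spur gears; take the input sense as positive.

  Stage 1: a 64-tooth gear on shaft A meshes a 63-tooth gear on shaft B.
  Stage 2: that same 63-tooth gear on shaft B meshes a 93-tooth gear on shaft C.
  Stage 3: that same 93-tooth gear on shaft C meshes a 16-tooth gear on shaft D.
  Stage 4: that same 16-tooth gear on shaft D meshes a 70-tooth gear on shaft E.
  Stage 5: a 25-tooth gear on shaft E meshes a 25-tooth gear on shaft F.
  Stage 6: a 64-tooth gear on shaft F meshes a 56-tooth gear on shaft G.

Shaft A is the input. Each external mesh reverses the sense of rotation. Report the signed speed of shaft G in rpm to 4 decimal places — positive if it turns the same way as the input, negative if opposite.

+3312.3265 rpm (same as input, |ω| = 3312.3265 rpm)

Stage 1 [64T→63T]: ω = 3170.0000×64/63 = 3220.3175 rpm, dir flips to −; running = −3220.3175
Stage 2 [63T→93T]: ω = 3220.3175×63/93 = 2181.5054 rpm, dir flips to +; running = +2181.5054
Stage 3 [93T→16T]: ω = 2181.5054×93/16 = 12680.0000 rpm, dir flips to −; running = −12680.0000
Stage 4 [16T→70T]: ω = 12680.0000×16/70 = 2898.2857 rpm, dir flips to +; running = +2898.2857
Stage 5 [25T→25T]: ω = 2898.2857×25/25 = 2898.2857 rpm, dir flips to −; running = −2898.2857
Stage 6 [64T→56T]: ω = 2898.2857×64/56 = 3312.3265 rpm, dir flips to +; running = +3312.3265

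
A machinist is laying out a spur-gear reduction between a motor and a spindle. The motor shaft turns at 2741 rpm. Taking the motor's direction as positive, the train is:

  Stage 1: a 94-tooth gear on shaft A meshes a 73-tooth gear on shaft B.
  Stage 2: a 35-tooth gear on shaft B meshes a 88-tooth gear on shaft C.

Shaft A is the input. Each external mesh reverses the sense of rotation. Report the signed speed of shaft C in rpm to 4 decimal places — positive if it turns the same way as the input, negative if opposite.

+1403.7811 rpm (same as input, |ω| = 1403.7811 rpm)

Stage 1 [94T→73T]: ω = 2741.0000×94/73 = 3529.5068 rpm, dir flips to −; running = −3529.5068
Stage 2 [35T→88T]: ω = 3529.5068×35/88 = 1403.7811 rpm, dir flips to +; running = +1403.7811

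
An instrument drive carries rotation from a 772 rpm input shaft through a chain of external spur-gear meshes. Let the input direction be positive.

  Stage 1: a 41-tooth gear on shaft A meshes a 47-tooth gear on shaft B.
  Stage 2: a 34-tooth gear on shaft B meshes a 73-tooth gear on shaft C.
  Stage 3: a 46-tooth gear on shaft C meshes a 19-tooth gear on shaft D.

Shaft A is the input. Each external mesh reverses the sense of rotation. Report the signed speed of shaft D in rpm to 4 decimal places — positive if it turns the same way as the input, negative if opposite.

Stage 1 [41T→47T]: ω = 772.0000×41/47 = 673.4468 rpm, dir flips to −; running = −673.4468
Stage 2 [34T→73T]: ω = 673.4468×34/73 = 313.6602 rpm, dir flips to +; running = +313.6602
Stage 3 [46T→19T]: ω = 313.6602×46/19 = 759.3877 rpm, dir flips to −; running = −759.3877

-759.3877 rpm (opposite to input, |ω| = 759.3877 rpm)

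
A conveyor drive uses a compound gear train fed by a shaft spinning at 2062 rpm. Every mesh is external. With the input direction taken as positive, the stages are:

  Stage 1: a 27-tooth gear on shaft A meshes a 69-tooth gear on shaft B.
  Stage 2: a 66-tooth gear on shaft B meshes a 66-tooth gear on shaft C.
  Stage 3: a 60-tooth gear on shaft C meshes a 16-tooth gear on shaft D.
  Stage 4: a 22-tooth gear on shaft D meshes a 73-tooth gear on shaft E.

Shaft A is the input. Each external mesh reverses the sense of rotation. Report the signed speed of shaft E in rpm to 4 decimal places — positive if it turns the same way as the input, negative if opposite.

+911.8731 rpm (same as input, |ω| = 911.8731 rpm)

Stage 1 [27T→69T]: ω = 2062.0000×27/69 = 806.8696 rpm, dir flips to −; running = −806.8696
Stage 2 [66T→66T]: ω = 806.8696×66/66 = 806.8696 rpm, dir flips to +; running = +806.8696
Stage 3 [60T→16T]: ω = 806.8696×60/16 = 3025.7609 rpm, dir flips to −; running = −3025.7609
Stage 4 [22T→73T]: ω = 3025.7609×22/73 = 911.8731 rpm, dir flips to +; running = +911.8731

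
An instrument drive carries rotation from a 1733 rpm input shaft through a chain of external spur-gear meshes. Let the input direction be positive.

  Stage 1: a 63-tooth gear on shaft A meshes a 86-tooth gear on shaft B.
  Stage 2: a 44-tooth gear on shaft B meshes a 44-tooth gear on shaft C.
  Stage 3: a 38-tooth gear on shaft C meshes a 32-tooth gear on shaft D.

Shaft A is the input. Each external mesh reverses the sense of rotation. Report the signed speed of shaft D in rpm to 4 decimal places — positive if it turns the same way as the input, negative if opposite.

-1507.5589 rpm (opposite to input, |ω| = 1507.5589 rpm)

Stage 1 [63T→86T]: ω = 1733.0000×63/86 = 1269.5233 rpm, dir flips to −; running = −1269.5233
Stage 2 [44T→44T]: ω = 1269.5233×44/44 = 1269.5233 rpm, dir flips to +; running = +1269.5233
Stage 3 [38T→32T]: ω = 1269.5233×38/32 = 1507.5589 rpm, dir flips to −; running = −1507.5589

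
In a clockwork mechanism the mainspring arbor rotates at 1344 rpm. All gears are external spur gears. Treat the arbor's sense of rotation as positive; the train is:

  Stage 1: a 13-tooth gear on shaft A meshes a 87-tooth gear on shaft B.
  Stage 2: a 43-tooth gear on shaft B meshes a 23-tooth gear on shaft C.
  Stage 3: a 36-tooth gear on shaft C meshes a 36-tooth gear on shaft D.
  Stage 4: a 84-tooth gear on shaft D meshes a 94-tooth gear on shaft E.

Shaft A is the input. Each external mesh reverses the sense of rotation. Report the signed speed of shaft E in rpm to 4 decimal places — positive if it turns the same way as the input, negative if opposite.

+335.5177 rpm (same as input, |ω| = 335.5177 rpm)

Stage 1 [13T→87T]: ω = 1344.0000×13/87 = 200.8276 rpm, dir flips to −; running = −200.8276
Stage 2 [43T→23T]: ω = 200.8276×43/23 = 375.4603 rpm, dir flips to +; running = +375.4603
Stage 3 [36T→36T]: ω = 375.4603×36/36 = 375.4603 rpm, dir flips to −; running = −375.4603
Stage 4 [84T→94T]: ω = 375.4603×84/94 = 335.5177 rpm, dir flips to +; running = +335.5177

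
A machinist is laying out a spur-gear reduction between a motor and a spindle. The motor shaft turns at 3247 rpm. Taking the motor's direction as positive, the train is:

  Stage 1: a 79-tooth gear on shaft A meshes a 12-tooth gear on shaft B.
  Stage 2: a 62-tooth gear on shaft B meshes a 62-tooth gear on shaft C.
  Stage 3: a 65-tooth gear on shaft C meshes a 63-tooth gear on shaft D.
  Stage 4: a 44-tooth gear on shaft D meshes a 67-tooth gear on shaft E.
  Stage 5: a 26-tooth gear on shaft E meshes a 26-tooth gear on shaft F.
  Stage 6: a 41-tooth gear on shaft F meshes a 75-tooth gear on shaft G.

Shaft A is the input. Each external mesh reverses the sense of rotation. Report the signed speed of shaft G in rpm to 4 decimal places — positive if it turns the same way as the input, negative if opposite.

Stage 1 [79T→12T]: ω = 3247.0000×79/12 = 21376.0833 rpm, dir flips to −; running = −21376.0833
Stage 2 [62T→62T]: ω = 21376.0833×62/62 = 21376.0833 rpm, dir flips to +; running = +21376.0833
Stage 3 [65T→63T]: ω = 21376.0833×65/63 = 22054.6892 rpm, dir flips to −; running = −22054.6892
Stage 4 [44T→67T]: ω = 22054.6892×44/67 = 14483.6765 rpm, dir flips to +; running = +14483.6765
Stage 5 [26T→26T]: ω = 14483.6765×26/26 = 14483.6765 rpm, dir flips to −; running = −14483.6765
Stage 6 [41T→75T]: ω = 14483.6765×41/75 = 7917.7431 rpm, dir flips to +; running = +7917.7431

+7917.7431 rpm (same as input, |ω| = 7917.7431 rpm)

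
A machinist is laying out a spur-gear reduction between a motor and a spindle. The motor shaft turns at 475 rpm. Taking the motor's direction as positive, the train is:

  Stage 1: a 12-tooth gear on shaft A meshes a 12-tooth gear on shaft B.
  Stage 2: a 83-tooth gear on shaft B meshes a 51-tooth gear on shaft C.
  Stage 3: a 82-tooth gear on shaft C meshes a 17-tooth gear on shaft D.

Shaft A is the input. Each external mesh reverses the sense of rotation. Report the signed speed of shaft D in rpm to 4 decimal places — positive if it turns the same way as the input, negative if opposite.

Stage 1 [12T→12T]: ω = 475.0000×12/12 = 475.0000 rpm, dir flips to −; running = −475.0000
Stage 2 [83T→51T]: ω = 475.0000×83/51 = 773.0392 rpm, dir flips to +; running = +773.0392
Stage 3 [82T→17T]: ω = 773.0392×82/17 = 3728.7774 rpm, dir flips to −; running = −3728.7774

-3728.7774 rpm (opposite to input, |ω| = 3728.7774 rpm)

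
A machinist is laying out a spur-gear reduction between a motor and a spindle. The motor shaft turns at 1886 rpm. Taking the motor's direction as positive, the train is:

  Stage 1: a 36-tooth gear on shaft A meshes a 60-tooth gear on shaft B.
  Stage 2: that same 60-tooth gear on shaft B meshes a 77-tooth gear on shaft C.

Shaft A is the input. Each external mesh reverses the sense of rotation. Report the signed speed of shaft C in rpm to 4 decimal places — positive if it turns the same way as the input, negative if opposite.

+881.7662 rpm (same as input, |ω| = 881.7662 rpm)

Stage 1 [36T→60T]: ω = 1886.0000×36/60 = 1131.6000 rpm, dir flips to −; running = −1131.6000
Stage 2 [60T→77T]: ω = 1131.6000×60/77 = 881.7662 rpm, dir flips to +; running = +881.7662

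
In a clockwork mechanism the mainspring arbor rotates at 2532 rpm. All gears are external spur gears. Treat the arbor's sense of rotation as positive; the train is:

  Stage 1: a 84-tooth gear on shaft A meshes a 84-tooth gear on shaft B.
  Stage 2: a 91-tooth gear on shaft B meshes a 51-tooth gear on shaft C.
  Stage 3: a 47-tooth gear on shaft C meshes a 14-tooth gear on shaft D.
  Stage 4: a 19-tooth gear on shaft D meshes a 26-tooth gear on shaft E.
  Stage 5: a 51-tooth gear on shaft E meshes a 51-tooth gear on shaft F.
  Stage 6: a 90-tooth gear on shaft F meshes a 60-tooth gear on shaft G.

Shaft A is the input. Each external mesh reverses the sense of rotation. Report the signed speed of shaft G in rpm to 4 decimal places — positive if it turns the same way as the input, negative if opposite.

+16625.5588 rpm (same as input, |ω| = 16625.5588 rpm)

Stage 1 [84T→84T]: ω = 2532.0000×84/84 = 2532.0000 rpm, dir flips to −; running = −2532.0000
Stage 2 [91T→51T]: ω = 2532.0000×91/51 = 4517.8824 rpm, dir flips to +; running = +4517.8824
Stage 3 [47T→14T]: ω = 4517.8824×47/14 = 15167.1765 rpm, dir flips to −; running = −15167.1765
Stage 4 [19T→26T]: ω = 15167.1765×19/26 = 11083.7059 rpm, dir flips to +; running = +11083.7059
Stage 5 [51T→51T]: ω = 11083.7059×51/51 = 11083.7059 rpm, dir flips to −; running = −11083.7059
Stage 6 [90T→60T]: ω = 11083.7059×90/60 = 16625.5588 rpm, dir flips to +; running = +16625.5588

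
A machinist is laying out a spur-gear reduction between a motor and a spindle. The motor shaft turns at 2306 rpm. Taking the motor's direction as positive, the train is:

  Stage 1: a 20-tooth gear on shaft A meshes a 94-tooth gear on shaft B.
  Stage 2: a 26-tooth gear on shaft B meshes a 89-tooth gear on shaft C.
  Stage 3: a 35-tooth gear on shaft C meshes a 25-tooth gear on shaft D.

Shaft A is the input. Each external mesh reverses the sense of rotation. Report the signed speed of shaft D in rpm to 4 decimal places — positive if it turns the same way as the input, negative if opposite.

-200.6656 rpm (opposite to input, |ω| = 200.6656 rpm)

Stage 1 [20T→94T]: ω = 2306.0000×20/94 = 490.6383 rpm, dir flips to −; running = −490.6383
Stage 2 [26T→89T]: ω = 490.6383×26/89 = 143.3325 rpm, dir flips to +; running = +143.3325
Stage 3 [35T→25T]: ω = 143.3325×35/25 = 200.6656 rpm, dir flips to −; running = −200.6656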